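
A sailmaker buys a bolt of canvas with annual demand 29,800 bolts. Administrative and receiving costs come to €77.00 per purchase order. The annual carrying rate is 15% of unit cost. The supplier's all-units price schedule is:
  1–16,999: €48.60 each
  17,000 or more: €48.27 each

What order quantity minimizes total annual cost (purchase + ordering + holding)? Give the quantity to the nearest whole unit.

Q* ≈ 793 bolts

Holding cost per unit per year at price C is H = 0.15·C.
For each price level, check whether its EOQ is feasible; otherwise the best quantity at that price is the breakpoint.
EOQ at €48.60 = 793.4 (feasible in tier 1): TC = 29,800×€48.60 + (29,800/793.4)×77 + (793.4/2)×0.15×€48.60 = €1,454,064.05.
EOQ at €48.27 = 796.1 < 17000, so use break Q=17000: TC = 29,800×€48.27 + (29,800/17000.0)×77 + (17000.0/2)×0.15×€48.27 = €1,500,125.23.
Lowest total cost is €1,454,064.05 at Q = 793.4.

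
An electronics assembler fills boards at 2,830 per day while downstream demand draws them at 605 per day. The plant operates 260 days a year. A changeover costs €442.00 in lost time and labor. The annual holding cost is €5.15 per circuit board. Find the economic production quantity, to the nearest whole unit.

Annual demand D = 605 × 260 = 157,300.
Production build-up factor (1 − d/p) = 1 − 605/2,830 = 0.7862.
Q* = √(2DS / (H(1 − d/p))) = √(2 × 157,300 × 442 / (5.15 × 0.7862)).
= √(139,053,200 / 4.049) ≈ 5860.236.

Q* ≈ 5,860 boards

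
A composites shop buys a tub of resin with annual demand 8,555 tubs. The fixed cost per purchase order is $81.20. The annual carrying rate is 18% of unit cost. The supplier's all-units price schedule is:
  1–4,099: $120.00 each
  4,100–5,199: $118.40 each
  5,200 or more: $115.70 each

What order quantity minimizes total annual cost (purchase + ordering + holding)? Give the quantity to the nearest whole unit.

Q* ≈ 254 tubs

Holding cost per unit per year at price C is H = 0.18·C.
Evaluate total cost at each tier's feasible EOQ or, if the EOQ is below the tier, at the tier's minimum quantity.
EOQ at $120.00 = 253.6 (feasible in tier 1): TC = 8,555×$120.00 + (8,555/253.6)×81.2 + (253.6/2)×0.18×$120.00 = $1,032,078.10.
EOQ at $118.40 = 255.3 < 4100, so use break Q=4100: TC = 8,555×$118.40 + (8,555/4100.0)×81.2 + (4100.0/2)×0.18×$118.40 = $1,056,771.03.
EOQ at $115.70 = 258.3 < 5200, so use break Q=5200: TC = 8,555×$115.70 + (8,555/5200.0)×81.2 + (5200.0/2)×0.18×$115.70 = $1,044,094.69.
Lowest total cost is $1,032,078.10 at Q = 253.6.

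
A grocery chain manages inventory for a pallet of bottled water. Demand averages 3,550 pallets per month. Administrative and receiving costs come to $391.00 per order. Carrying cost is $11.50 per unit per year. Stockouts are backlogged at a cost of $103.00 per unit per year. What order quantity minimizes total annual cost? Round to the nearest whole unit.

Q* ≈ 1,794 pallets

Annual demand D = 3,550 × 12 = 42,600.
With planned backorders, Q* = √(2DS/H) · √((H+B)/B).
√(2DS/H) = √(2 × 42,600 × 391 / 11.5) = 1701.999.
√((H+B)/B) = √((11.5+103)/103) = 1.0543.
Q* ≈ 1794.500.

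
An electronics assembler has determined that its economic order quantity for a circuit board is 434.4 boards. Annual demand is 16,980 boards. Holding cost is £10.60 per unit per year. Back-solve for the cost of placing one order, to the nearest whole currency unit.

Invert the EOQ relation Q*² = 2DS/H.
From Q* = √(2DS/H): S = Q*²H / (2D) = 434.4² × 10.6 / (2 × 16,980) = 58.9003.

S ≈ £59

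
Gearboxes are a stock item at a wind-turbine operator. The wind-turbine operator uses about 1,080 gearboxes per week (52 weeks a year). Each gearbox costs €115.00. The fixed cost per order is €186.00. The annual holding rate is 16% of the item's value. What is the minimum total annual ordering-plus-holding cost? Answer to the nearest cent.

TC* ≈ €19,606.22

Annual demand D = 1,080 × 52 = 56,160.
Holding cost H = 0.16 × €115.00 = €18.4000 per unit per year.
EOQ = √(2DS/H) = √(2 × 56,160 × 186 / 18.4) ≈ 1065.56.
At Q*, ordering cost (D/Q*)S equals holding cost (Q*/2)H, each = √(DSH/2).
Minimum total = √(2DSH) = √(2 × 56,160 × 186 × 18.4) ≈ 19606.223.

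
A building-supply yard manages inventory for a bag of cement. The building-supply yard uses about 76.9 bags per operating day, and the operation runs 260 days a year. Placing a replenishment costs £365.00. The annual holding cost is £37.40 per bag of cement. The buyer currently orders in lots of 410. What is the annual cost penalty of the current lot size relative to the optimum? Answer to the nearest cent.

Annual demand D = 76.9 × 260 = 19,994.
EOQ = √(2DS/H) = √(2 × 19,994 × 365 / 37.4) ≈ 624.71.
Cost at Q* = (D/Q*)S + (Q*/2)H = √(2DSH) ≈ £23,363.99.
Cost at Q = 410: (19,994/410)×365 + (410/2)×37.4 = £17,799.54 + £7,667.00 = £25,466.54.
Excess = £25,466.54 − £23,363.99 = £2,102.54.

Extra cost ≈ £2,102.54 per year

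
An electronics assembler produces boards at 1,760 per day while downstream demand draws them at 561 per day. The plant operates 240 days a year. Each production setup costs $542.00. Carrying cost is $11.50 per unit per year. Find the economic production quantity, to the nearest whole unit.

Annual demand D = 561 × 240 = 134,640.
Production build-up factor (1 − d/p) = 1 − 561/1,760 = 0.6813.
Q* = √(2DS / (H(1 − d/p))) = √(2 × 134,640 × 542 / (11.5 × 0.6813)).
= √(145,949,760 / 7.8344) ≈ 4316.180.

Q* ≈ 4,316 boards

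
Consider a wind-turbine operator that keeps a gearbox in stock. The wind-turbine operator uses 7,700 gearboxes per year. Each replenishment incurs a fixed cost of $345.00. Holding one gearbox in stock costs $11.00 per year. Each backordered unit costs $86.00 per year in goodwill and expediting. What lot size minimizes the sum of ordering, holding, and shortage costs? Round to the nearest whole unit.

With planned backorders, Q* = √(2DS/H) · √((H+B)/B).
√(2DS/H) = √(2 × 7,700 × 345 / 11) = 694.982.
√((H+B)/B) = √((11+86)/86) = 1.0620.
Q* ≈ 738.092.

Q* ≈ 738 gearboxes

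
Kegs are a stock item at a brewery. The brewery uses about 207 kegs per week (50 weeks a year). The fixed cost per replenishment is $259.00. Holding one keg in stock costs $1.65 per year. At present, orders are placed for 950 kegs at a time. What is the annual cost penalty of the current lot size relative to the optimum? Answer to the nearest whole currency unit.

Extra cost ≈ $631 per year

Annual demand D = 207 × 50 = 10,350.
EOQ = √(2DS/H) = √(2 × 10,350 × 259 / 1.65) ≈ 1802.57.
Cost at Q* = (D/Q*)S + (Q*/2)H = √(2DSH) ≈ $2,974.25.
Cost at Q = 950: (10,350/950)×259 + (950/2)×1.65 = $2,821.74 + $783.75 = $3,605.49.
Excess = $3,605.49 − $2,974.25 = $631.24.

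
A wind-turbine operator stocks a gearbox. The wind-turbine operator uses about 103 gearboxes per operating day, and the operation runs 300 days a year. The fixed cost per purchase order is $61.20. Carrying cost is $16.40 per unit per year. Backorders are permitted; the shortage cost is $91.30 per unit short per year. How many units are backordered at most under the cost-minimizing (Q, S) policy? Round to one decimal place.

Annual demand D = 103 × 300 = 30,900.
With planned backorders, Q* = √(2DS/H) · √((H+B)/B).
√(2DS/H) = √(2 × 30,900 × 61.2 / 16.4) = 480.229.
√((H+B)/B) = √((16.4+91.3)/91.3) = 1.0861.
Q* ≈ 521.579.
S* = Q* · H/(H+B) = 521.579 × 16.4/107.7 ≈ 79.423.

S* ≈ 79.4 gearboxes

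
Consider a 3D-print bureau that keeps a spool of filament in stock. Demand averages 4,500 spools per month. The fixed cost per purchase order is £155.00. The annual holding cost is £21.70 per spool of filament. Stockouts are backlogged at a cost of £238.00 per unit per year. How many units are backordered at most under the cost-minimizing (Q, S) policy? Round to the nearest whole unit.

S* ≈ 77 spools

Annual demand D = 4,500 × 12 = 54,000.
With planned backorders, Q* = √(2DS/H) · √((H+B)/B).
√(2DS/H) = √(2 × 54,000 × 155 / 21.7) = 878.310.
√((H+B)/B) = √((21.7+238)/238) = 1.0446.
Q* ≈ 917.477.
S* = Q* · H/(H+B) = 917.477 × 21.7/259.7 ≈ 76.663.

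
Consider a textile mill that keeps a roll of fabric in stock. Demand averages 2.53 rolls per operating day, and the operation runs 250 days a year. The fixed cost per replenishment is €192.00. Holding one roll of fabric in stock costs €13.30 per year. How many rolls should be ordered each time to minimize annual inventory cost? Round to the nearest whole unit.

Q* ≈ 135 rolls

Annual demand D = 2.53 × 250 = 632.5.
EOQ = √(2DS / H) = √(2 × 632.5 × 192 / 13.3).
= √(242,880 / 13.3) = √18,261.6541 ≈ 135.136.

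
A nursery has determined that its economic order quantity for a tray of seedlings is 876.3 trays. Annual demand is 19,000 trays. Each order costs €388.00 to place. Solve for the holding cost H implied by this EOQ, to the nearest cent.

H ≈ €19.20

Invert the EOQ relation Q*² = 2DS/H.
From Q* = √(2DS/H): H = 2DS / Q*² = 2 × 19,000 × 388 / 876.3² = 19.2004.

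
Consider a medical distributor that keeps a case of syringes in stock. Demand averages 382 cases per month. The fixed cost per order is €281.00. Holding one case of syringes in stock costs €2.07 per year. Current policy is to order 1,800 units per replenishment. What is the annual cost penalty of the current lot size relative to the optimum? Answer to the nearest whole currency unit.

Annual demand D = 382 × 12 = 4,584.
EOQ = √(2DS/H) = √(2 × 4,584 × 281 / 2.07) ≈ 1115.59.
Cost at Q* = (D/Q*)S + (Q*/2)H = √(2DSH) ≈ €2,309.27.
Cost at Q = 1,800: (4,584/1,800)×281 + (1,800/2)×2.07 = €715.61 + €1,863.00 = €2,578.61.
Excess = €2,578.61 − €2,309.27 = €269.34.

Extra cost ≈ €269 per year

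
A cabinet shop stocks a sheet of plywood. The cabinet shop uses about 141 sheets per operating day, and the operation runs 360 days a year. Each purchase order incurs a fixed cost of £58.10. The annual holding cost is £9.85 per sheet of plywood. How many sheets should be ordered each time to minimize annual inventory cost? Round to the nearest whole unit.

Annual demand D = 141 × 360 = 50,760.
EOQ = √(2DS / H) = √(2 × 50,760 × 58.1 / 9.85).
= √(5,898,312 / 9.85) = √598,813.401 ≈ 773.830.

Q* ≈ 774 sheets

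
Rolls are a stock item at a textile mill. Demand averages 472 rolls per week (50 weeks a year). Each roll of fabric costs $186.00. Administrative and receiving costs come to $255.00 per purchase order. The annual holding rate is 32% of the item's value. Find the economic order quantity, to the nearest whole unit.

Q* ≈ 450 rolls

Annual demand D = 472 × 50 = 23,600.
Holding cost H = 0.32 × $186.00 = $59.5200 per unit per year.
EOQ = √(2DS / H) = √(2 × 23,600 × 255 / 59.52).
= √(12,036,000 / 59.52) = √202,217.7419 ≈ 449.686.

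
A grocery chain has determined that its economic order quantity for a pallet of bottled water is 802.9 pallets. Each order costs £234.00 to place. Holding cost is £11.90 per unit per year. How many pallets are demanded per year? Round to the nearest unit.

D ≈ 16,392 pallets per year

Squaring Q* = √(2DS/H) gives Q*² = 2DS/H.
From Q* = √(2DS/H): D = Q*²H / (2S) = 802.9² × 11.9 / (2 × 234) = 16391.701.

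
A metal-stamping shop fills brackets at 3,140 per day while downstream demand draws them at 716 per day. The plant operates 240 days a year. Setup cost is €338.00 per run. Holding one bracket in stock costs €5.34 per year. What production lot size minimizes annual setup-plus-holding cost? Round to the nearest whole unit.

Annual demand D = 716 × 240 = 171,840.
Production build-up factor (1 − d/p) = 1 − 716/3,140 = 0.7720.
Q* = √(2DS / (H(1 − d/p))) = √(2 × 171,840 × 338 / (5.34 × 0.7720)).
= √(116,163,840 / 4.1223) ≈ 5308.397.

Q* ≈ 5,308 brackets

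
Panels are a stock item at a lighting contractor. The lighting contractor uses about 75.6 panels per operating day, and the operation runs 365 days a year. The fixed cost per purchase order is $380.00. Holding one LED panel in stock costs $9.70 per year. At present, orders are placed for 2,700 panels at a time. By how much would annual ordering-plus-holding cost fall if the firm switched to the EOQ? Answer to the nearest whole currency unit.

Annual demand D = 75.6 × 365 = 27,594.
EOQ = √(2DS/H) = √(2 × 27,594 × 380 / 9.7) ≈ 1470.38.
Cost at Q* = (D/Q*)S + (Q*/2)H = √(2DSH) ≈ $14,262.64.
Cost at Q = 2,700: (27,594/2,700)×380 + (2,700/2)×9.7 = $3,883.60 + $13,095.00 = $16,978.60.
Excess = $16,978.60 − $14,262.64 = $2,715.96.

Extra cost ≈ $2,716 per year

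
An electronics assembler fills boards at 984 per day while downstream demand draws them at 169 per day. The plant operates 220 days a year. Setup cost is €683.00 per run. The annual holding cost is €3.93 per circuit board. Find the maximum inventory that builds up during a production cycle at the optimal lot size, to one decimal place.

Annual demand D = 169 × 220 = 37,180.
Production build-up factor (1 − d/p) = 1 − 169/984 = 0.8283.
Q* = √(2DS / (H(1 − d/p))) = √(2 × 37,180 × 683 / (3.93 × 0.8283)).
= √(50,787,880 / 3.255) ≈ 3950.049.
Maximum inventory = Q*(1 − d/p) = 3950.049 × 0.8283 ≈ 3271.636.

I_max ≈ 3,271.6 boards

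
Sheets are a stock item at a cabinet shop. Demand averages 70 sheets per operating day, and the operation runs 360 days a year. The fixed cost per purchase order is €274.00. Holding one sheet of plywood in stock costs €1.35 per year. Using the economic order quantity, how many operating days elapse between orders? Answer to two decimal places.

Annual demand D = 70 × 360 = 25,200.
Q* = √(2DS/H) = √(2 × 25,200 × 274 / 1.35) ≈ 3198.33.
Cycle time = Q*/D × 360 = 3198.33 / 25,200 × 360 ≈ 45.690 days.

T ≈ 45.69 days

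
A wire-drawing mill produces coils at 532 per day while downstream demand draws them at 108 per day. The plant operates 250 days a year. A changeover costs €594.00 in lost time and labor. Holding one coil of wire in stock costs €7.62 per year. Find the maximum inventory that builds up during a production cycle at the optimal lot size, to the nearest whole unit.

I_max ≈ 1,832 coils

Annual demand D = 108 × 250 = 27,000.
Production build-up factor (1 − d/p) = 1 − 108/532 = 0.7970.
Q* = √(2DS / (H(1 − d/p))) = √(2 × 27,000 × 594 / (7.62 × 0.7970)).
= √(32,076,000 / 6.0731) ≈ 2298.188.
Maximum inventory = Q*(1 − d/p) = 2298.188 × 0.7970 ≈ 1831.638.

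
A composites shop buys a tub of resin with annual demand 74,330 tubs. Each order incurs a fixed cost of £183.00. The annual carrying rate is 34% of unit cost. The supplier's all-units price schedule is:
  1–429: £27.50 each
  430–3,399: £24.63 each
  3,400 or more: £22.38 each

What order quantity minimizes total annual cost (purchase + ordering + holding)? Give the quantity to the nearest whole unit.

Q* ≈ 3,400 tubs

Holding cost per unit per year at price C is H = 0.34·C.
For each price level, check whether its EOQ is feasible; otherwise the best quantity at that price is the breakpoint.
Tier 1 (£27.50): EOQ = 1705.8 exceeds tier's upper bound 429, so this tier is dominated.
EOQ at £24.63 = 1802.4 (feasible in tier 2): TC = 74,330×£24.63 + (74,330/1802.4)×183 + (1802.4/2)×0.34×£24.63 = £1,845,841.55.
EOQ at £22.38 = 1890.8 < 3400, so use break Q=3400: TC = 74,330×£22.38 + (74,330/3400.0)×183 + (3400.0/2)×0.34×£22.38 = £1,680,441.74.
Lowest total cost is £1,680,441.74 at Q = 3400.0.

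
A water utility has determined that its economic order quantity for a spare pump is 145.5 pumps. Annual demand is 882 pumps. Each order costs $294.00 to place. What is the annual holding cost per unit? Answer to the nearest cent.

H ≈ $24.50

Invert the EOQ relation Q*² = 2DS/H.
From Q* = √(2DS/H): H = 2DS / Q*² = 2 × 882 × 294 / 145.5² = 24.4974.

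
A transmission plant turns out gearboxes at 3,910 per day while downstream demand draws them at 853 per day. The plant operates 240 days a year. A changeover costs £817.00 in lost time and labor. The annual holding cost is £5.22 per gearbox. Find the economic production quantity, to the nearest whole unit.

Annual demand D = 853 × 240 = 204,720.
Production build-up factor (1 − d/p) = 1 − 853/3,910 = 0.7818.
Q* = √(2DS / (H(1 − d/p))) = √(2 × 204,720 × 817 / (5.22 × 0.7818)).
= √(334,512,480 / 4.0812) ≈ 9053.397.

Q* ≈ 9,053 gearboxes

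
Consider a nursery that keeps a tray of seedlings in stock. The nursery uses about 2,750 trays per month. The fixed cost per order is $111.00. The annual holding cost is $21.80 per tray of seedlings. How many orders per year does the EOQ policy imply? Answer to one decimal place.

N ≈ 56.9 orders per year

Annual demand D = 2,750 × 12 = 33,000.
The optimal lot size = √(2DS/H) = √(2 × 33,000 × 111 / 21.8) ≈ 579.70.
Orders per year = D / Q* = 33,000 / 579.70 ≈ 56.926.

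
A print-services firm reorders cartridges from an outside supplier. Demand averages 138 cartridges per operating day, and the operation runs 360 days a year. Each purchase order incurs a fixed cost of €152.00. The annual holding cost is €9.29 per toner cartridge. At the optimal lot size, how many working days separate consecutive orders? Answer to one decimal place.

Annual demand D = 138 × 360 = 49,680.
Q* = √(2DS/H) = √(2 × 49,680 × 152 / 9.29) ≈ 1275.03.
Cycle time = Q*/D × 360 = 1275.03 / 49,680 × 360 ≈ 9.239 days.

T ≈ 9.2 days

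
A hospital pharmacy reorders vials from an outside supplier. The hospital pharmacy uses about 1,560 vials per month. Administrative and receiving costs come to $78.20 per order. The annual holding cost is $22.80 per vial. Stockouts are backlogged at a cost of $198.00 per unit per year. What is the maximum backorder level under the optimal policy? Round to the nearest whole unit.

S* ≈ 39 vials

Annual demand D = 1,560 × 12 = 18,720.
With planned backorders, Q* = √(2DS/H) · √((H+B)/B).
√(2DS/H) = √(2 × 18,720 × 78.2 / 22.8) = 358.347.
√((H+B)/B) = √((22.8+198)/198) = 1.0560.
Q* ≈ 378.417.
S* = Q* · H/(H+B) = 378.417 × 22.8/220.8 ≈ 39.076.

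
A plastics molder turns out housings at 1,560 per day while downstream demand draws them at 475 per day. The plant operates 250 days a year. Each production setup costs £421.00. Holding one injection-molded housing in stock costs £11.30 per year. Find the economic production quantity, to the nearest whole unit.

Annual demand D = 475 × 250 = 118,750.
Production build-up factor (1 − d/p) = 1 − 475/1,560 = 0.6955.
Q* = √(2DS / (H(1 − d/p))) = √(2 × 118,750 × 421 / (11.3 × 0.6955)).
= √(99,987,500 / 7.8593) ≈ 3566.819.

Q* ≈ 3,567 housings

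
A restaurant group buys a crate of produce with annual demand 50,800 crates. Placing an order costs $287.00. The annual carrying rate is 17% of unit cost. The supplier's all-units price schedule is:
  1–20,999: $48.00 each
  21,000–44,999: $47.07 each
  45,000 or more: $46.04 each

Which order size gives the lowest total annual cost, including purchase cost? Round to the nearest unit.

Q* ≈ 1,890 crates

Holding cost per unit per year at price C is H = 0.17·C.
Candidates are each tier's EOQ (if it falls in that tier) and each price-break quantity.
EOQ at $48.00 = 1890.4 (feasible in tier 1): TC = 50,800×$48.00 + (50,800/1890.4)×287 + (1890.4/2)×0.17×$48.00 = $2,453,825.27.
EOQ at $47.07 = 1908.9 < 21000, so use break Q=21000: TC = 50,800×$47.07 + (50,800/21000.0)×287 + (21000.0/2)×0.17×$47.07 = $2,475,870.22.
EOQ at $46.04 = 1930.2 < 45000, so use break Q=45000: TC = 50,800×$46.04 + (50,800/45000.0)×287 + (45000.0/2)×0.17×$46.04 = $2,515,258.99.
Lowest total cost is $2,453,825.27 at Q = 1890.4.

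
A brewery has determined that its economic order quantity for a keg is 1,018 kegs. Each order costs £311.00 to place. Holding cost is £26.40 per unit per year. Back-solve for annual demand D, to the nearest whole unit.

The basic EOQ model gives Q* = √(2DS/H); rearrange for the unknown.
From Q* = √(2DS/H): D = Q*²H / (2S) = 1,018² × 26.4 / (2 × 311) = 43985.456.

D ≈ 43,985 kegs per year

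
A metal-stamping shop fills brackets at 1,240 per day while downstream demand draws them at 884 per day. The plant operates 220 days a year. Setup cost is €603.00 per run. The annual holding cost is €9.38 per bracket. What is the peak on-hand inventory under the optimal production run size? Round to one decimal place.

Annual demand D = 884 × 220 = 194,480.
Production build-up factor (1 − d/p) = 1 − 884/1,240 = 0.2871.
Q* = √(2DS / (H(1 − d/p))) = √(2 × 194,480 × 603 / (9.38 × 0.2871)).
= √(234,542,880 / 2.693) ≈ 9332.447.
Maximum inventory = Q*(1 − d/p) = 9332.447 × 0.2871 ≈ 2679.316.

I_max ≈ 2,679.3 brackets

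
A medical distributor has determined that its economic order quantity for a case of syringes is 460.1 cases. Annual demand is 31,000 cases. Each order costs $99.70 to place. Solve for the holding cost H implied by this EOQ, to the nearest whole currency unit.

Squaring Q* = √(2DS/H) gives Q*² = 2DS/H.
From Q* = √(2DS/H): H = 2DS / Q*² = 2 × 31,000 × 99.7 / 460.1² = 29.2000.

H ≈ $29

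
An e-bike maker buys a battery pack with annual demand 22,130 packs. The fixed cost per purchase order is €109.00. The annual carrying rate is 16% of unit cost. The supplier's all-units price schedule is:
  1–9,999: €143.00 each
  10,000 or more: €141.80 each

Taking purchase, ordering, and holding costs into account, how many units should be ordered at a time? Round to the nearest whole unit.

Holding cost per unit per year at price C is H = 0.16·C.
Candidates are each tier's EOQ (if it falls in that tier) and each price-break quantity.
EOQ at €143.00 = 459.2 (feasible in tier 1): TC = 22,130×€143.00 + (22,130/459.2)×109 + (459.2/2)×0.16×€143.00 = €3,175,096.23.
EOQ at €141.80 = 461.1 < 10000, so use break Q=10000: TC = 22,130×€141.80 + (22,130/10000.0)×109 + (10000.0/2)×0.16×€141.80 = €3,251,715.22.
Lowest total cost is €3,175,096.23 at Q = 459.2.

Q* ≈ 459 packs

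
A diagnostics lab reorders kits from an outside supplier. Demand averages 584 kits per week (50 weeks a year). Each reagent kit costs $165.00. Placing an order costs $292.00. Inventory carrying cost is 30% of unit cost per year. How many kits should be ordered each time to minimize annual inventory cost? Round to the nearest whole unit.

Q* ≈ 587 kits

Annual demand D = 584 × 50 = 29,200.
Holding cost H = 0.30 × $165.00 = $49.5000 per unit per year.
EOQ = √(2DS / H) = √(2 × 29,200 × 292 / 49.5).
= √(17,052,800 / 49.5) = √344,501.0101 ≈ 586.942.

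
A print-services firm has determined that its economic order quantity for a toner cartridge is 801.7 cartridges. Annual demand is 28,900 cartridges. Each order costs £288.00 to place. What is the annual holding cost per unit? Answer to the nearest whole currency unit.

The basic EOQ model gives Q* = √(2DS/H); rearrange for the unknown.
From Q* = √(2DS/H): H = 2DS / Q*² = 2 × 28,900 × 288 / 801.7² = 25.8998.

H ≈ £26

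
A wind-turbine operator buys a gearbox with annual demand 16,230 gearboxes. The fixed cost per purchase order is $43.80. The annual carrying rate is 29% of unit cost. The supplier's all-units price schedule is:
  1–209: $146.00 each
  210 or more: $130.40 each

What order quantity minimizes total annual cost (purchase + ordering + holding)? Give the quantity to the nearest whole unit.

Q* ≈ 210 gearboxes

Holding cost per unit per year at price C is H = 0.29·C.
Evaluate total cost at each tier's feasible EOQ or, if the EOQ is below the tier, at the tier's minimum quantity.
EOQ at $146.00 = 183.2 (feasible in tier 1): TC = 16,230×$146.00 + (16,230/183.2)×43.8 + (183.2/2)×0.29×$146.00 = $2,377,338.66.
EOQ at $130.40 = 193.9 < 210, so use break Q=210: TC = 16,230×$130.40 + (16,230/210.0)×43.8 + (210.0/2)×0.29×$130.40 = $2,123,747.79.
Lowest total cost is $2,123,747.79 at Q = 210.0.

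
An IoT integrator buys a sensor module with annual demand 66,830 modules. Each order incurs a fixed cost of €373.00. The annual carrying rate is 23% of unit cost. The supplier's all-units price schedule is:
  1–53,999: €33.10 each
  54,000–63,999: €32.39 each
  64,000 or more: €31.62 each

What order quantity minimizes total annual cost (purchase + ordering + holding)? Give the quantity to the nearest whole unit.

Q* ≈ 2,559 modules

Holding cost per unit per year at price C is H = 0.23·C.
For each price level, check whether its EOQ is feasible; otherwise the best quantity at that price is the breakpoint.
EOQ at €33.10 = 2559.0 (feasible in tier 1): TC = 66,830×€33.10 + (66,830/2559.0)×373 + (2559.0/2)×0.23×€33.10 = €2,231,554.98.
EOQ at €32.39 = 2586.9 < 54000, so use break Q=54000: TC = 66,830×€32.39 + (66,830/54000.0)×373 + (54000.0/2)×0.23×€32.39 = €2,366,227.22.
EOQ at €31.62 = 2618.2 < 64000, so use break Q=64000: TC = 66,830×€31.62 + (66,830/64000.0)×373 + (64000.0/2)×0.23×€31.62 = €2,346,277.29.
Lowest total cost is €2,231,554.98 at Q = 2559.0.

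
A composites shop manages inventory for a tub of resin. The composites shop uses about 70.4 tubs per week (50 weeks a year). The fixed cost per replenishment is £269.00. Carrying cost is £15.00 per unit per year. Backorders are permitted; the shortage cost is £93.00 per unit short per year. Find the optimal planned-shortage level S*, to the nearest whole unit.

S* ≈ 53 tubs

Annual demand D = 70.4 × 50 = 3,520.
With planned backorders, Q* = √(2DS/H) · √((H+B)/B).
√(2DS/H) = √(2 × 3,520 × 269 / 15) = 355.318.
√((H+B)/B) = √((15+93)/93) = 1.0776.
Q* ≈ 382.902.
S* = Q* · H/(H+B) = 382.902 × 15/108 ≈ 53.181.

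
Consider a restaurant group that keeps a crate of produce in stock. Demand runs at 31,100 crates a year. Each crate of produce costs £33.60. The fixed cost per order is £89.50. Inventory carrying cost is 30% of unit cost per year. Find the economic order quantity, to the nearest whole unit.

Q* ≈ 743 crates

Holding cost H = 0.30 × £33.60 = £10.0800 per unit per year.
EOQ = √(2DS / H) = √(2 × 31,100 × 89.5 / 10.08).
= √(5,566,900 / 10.08) = √552,271.8254 ≈ 743.150.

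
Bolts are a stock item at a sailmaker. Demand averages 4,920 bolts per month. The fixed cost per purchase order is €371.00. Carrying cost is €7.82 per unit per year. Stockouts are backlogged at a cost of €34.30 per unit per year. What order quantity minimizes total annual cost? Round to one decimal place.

Annual demand D = 4,920 × 12 = 59,040.
With planned backorders, Q* = √(2DS/H) · √((H+B)/B).
√(2DS/H) = √(2 × 59,040 × 371 / 7.82) = 2366.856.
√((H+B)/B) = √((7.82+34.3)/34.3) = 1.1081.
Q* ≈ 2622.822.

Q* ≈ 2,622.8 bolts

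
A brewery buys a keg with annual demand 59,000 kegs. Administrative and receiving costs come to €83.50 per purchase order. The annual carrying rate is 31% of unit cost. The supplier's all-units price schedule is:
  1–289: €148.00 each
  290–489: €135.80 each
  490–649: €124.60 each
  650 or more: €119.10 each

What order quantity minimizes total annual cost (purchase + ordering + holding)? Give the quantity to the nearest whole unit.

Q* ≈ 650 kegs

Holding cost per unit per year at price C is H = 0.31·C.
Candidates are each tier's EOQ (if it falls in that tier) and each price-break quantity.
Tier 1 (€148.00): EOQ = 463.4 exceeds tier's upper bound 289, so this tier is dominated.
EOQ at €135.80 = 483.8 (feasible in tier 2): TC = 59,000×€135.80 + (59,000/483.8)×83.5 + (483.8/2)×0.31×€135.80 = €8,032,566.43.
EOQ at €124.60 = 505.1 (feasible in tier 3): TC = 59,000×€124.60 + (59,000/505.1)×83.5 + (505.1/2)×0.31×€124.60 = €7,370,908.51.
EOQ at €119.10 = 516.6 < 650, so use break Q=650: TC = 59,000×€119.10 + (59,000/650.0)×83.5 + (650.0/2)×0.31×€119.10 = €7,046,478.56.
Lowest total cost is €7,046,478.56 at Q = 650.0.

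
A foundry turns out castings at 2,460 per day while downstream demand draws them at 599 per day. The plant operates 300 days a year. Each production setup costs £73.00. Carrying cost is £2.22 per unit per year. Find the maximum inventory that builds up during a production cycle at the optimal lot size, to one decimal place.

I_max ≈ 2,990.1 castings

Annual demand D = 599 × 300 = 179,700.
Production build-up factor (1 − d/p) = 1 − 599/2,460 = 0.7565.
Q* = √(2DS / (H(1 − d/p))) = √(2 × 179,700 × 73 / (2.22 × 0.7565)).
= √(26,236,200 / 1.6794) ≈ 3952.468.
Maximum inventory = Q*(1 − d/p) = 3952.468 × 0.7565 ≈ 2990.058.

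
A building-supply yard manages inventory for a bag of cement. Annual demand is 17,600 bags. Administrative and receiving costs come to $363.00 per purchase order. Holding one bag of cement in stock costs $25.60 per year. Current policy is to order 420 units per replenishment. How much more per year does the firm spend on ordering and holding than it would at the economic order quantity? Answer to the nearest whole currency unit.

Extra cost ≈ $2,501 per year

EOQ = √(2DS/H) = √(2 × 17,600 × 363 / 25.6) ≈ 706.49.
Cost at Q* = (D/Q*)S + (Q*/2)H = √(2DSH) ≈ $18,086.09.
Cost at Q = 420: (17,600/420)×363 + (420/2)×25.6 = $15,211.43 + $5,376.00 = $20,587.43.
Excess = $20,587.43 − $18,086.09 = $2,501.34.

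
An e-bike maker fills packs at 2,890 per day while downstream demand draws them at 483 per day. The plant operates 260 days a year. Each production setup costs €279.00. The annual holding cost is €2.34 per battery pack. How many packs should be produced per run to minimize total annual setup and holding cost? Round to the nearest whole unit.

Q* ≈ 5,996 packs

Annual demand D = 483 × 260 = 125,580.
Production build-up factor (1 − d/p) = 1 − 483/2,890 = 0.8329.
Q* = √(2DS / (H(1 − d/p))) = √(2 × 125,580 × 279 / (2.34 × 0.8329)).
= √(70,073,640 / 1.9489) ≈ 5996.258.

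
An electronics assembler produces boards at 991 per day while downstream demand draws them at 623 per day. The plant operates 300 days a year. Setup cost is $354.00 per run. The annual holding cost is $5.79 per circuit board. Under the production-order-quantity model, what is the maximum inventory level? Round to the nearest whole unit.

I_max ≈ 2,913 boards

Annual demand D = 623 × 300 = 186,900.
Production build-up factor (1 − d/p) = 1 − 623/991 = 0.3713.
Q* = √(2DS / (H(1 − d/p))) = √(2 × 186,900 × 354 / (5.79 × 0.3713)).
= √(132,325,200 / 2.1501) ≈ 7845.036.
Maximum inventory = Q*(1 − d/p) = 7845.036 × 0.3713 ≈ 2913.192.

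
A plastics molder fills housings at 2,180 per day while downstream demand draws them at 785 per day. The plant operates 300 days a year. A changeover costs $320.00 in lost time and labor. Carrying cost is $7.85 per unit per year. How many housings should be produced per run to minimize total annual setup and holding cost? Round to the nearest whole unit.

Q* ≈ 5,478 housings

Annual demand D = 785 × 300 = 235,500.
Production build-up factor (1 − d/p) = 1 − 785/2,180 = 0.6399.
Q* = √(2DS / (H(1 − d/p))) = √(2 × 235,500 × 320 / (7.85 × 0.6399)).
= √(150,720,000 / 5.0233) ≈ 5477.618.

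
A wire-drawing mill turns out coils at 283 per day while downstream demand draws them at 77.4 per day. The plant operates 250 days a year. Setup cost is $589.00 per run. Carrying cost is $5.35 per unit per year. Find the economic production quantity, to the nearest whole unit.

Q* ≈ 2,422 coils

Annual demand D = 77.4 × 250 = 19,350.
Production build-up factor (1 − d/p) = 1 − 77.4/283 = 0.7265.
Q* = √(2DS / (H(1 − d/p))) = √(2 × 19,350 × 589 / (5.35 × 0.7265)).
= √(22,794,300 / 3.8868) ≈ 2421.686.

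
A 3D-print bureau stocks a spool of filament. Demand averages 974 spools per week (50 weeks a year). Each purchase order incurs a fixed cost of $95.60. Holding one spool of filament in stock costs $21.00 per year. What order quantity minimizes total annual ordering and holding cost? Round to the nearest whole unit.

Annual demand D = 974 × 50 = 48,700.
EOQ = √(2DS / H) = √(2 × 48,700 × 95.6 / 21).
= √(9,311,440 / 21) = √443,401.9048 ≈ 665.884.

Q* ≈ 666 spools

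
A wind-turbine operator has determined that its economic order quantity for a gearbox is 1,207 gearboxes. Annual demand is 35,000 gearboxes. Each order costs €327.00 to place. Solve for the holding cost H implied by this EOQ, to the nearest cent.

H ≈ €15.71

The basic EOQ model gives Q* = √(2DS/H); rearrange for the unknown.
From Q* = √(2DS/H): H = 2DS / Q*² = 2 × 35,000 × 327 / 1,207² = 15.7120.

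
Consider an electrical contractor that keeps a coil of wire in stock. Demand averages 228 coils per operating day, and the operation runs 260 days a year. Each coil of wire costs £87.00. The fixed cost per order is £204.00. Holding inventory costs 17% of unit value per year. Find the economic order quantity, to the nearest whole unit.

Annual demand D = 228 × 260 = 59,280.
Holding cost H = 0.17 × £87.00 = £14.7900 per unit per year.
EOQ = √(2DS / H) = √(2 × 59,280 × 204 / 14.79).
= √(24,186,240 / 14.79) = √1,635,310.3448 ≈ 1278.793.

Q* ≈ 1,279 coils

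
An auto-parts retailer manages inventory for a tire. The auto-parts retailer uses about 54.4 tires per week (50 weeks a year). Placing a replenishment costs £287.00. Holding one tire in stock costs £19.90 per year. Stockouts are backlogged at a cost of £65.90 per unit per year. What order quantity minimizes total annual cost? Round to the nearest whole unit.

Annual demand D = 54.4 × 50 = 2,720.
With planned backorders, Q* = √(2DS/H) · √((H+B)/B).
√(2DS/H) = √(2 × 2,720 × 287 / 19.9) = 280.100.
√((H+B)/B) = √((19.9+65.9)/65.9) = 1.1410.
Q* ≈ 319.606.

Q* ≈ 320 tires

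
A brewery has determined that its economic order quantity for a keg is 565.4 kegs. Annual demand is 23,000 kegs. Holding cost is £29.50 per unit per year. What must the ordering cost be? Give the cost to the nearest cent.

S ≈ £205.01

The basic EOQ model gives Q* = √(2DS/H); rearrange for the unknown.
From Q* = √(2DS/H): S = Q*²H / (2D) = 565.4² × 29.5 / (2 × 23,000) = 205.0104.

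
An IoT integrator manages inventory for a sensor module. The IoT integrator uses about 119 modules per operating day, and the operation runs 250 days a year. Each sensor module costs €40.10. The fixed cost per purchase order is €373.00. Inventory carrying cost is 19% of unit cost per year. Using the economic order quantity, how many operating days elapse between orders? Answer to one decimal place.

Annual demand D = 119 × 250 = 29,750.
Holding cost H = 0.19 × €40.10 = €7.6190 per unit per year.
The optimal lot size = √(2DS/H) = √(2 × 29,750 × 373 / 7.619) ≈ 1706.73.
Cycle time = Q*/D × 250 = 1706.73 / 29,750 × 250 ≈ 14.342 days.

T ≈ 14.3 days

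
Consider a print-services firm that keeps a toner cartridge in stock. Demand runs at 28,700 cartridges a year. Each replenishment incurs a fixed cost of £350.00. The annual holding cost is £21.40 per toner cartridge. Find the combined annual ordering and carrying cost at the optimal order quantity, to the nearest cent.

The optimal lot size = √(2DS/H) = √(2 × 28,700 × 350 / 21.4) ≈ 968.91.
At the optimum the two cost components are equal, so total cost = 2·(Q*/2)H = Q*·H.
Minimum total = √(2DSH) = √(2 × 28,700 × 350 × 21.4) ≈ 20734.657.

TC* ≈ £20,734.66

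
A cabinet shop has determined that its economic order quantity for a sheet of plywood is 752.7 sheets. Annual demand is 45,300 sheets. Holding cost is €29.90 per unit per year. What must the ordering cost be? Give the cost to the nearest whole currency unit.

Invert the EOQ relation Q*² = 2DS/H.
From Q* = √(2DS/H): S = Q*²H / (2D) = 752.7² × 29.9 / (2 × 45,300) = 186.9764.

S ≈ €187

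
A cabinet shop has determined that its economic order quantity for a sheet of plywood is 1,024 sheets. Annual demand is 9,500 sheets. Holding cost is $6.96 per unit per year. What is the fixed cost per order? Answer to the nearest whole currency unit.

S ≈ $384

The basic EOQ model gives Q* = √(2DS/H); rearrange for the unknown.
From Q* = √(2DS/H): S = Q*²H / (2D) = 1,024² × 6.96 / (2 × 9,500) = 384.1099.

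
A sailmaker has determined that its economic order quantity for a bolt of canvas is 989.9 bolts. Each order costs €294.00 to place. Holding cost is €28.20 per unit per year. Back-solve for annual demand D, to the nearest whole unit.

The basic EOQ model gives Q* = √(2DS/H); rearrange for the unknown.
From Q* = √(2DS/H): D = Q*²H / (2S) = 989.9² × 28.2 / (2 × 294) = 46995.300.

D ≈ 46,995 bolts per year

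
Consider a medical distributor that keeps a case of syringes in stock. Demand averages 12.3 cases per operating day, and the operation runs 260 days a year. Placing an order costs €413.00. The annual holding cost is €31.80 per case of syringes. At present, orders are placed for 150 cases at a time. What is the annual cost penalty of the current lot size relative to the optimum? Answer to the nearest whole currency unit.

Annual demand D = 12.3 × 260 = 3,198.
EOQ = √(2DS/H) = √(2 × 3,198 × 413 / 31.8) ≈ 288.21.
Cost at Q* = (D/Q*)S + (Q*/2)H = √(2DSH) ≈ €9,165.22.
Cost at Q = 150: (3,198/150)×413 + (150/2)×31.8 = €8,805.16 + €2,385.00 = €11,190.16.
Excess = €11,190.16 − €9,165.22 = €2,024.94.

Extra cost ≈ €2,025 per year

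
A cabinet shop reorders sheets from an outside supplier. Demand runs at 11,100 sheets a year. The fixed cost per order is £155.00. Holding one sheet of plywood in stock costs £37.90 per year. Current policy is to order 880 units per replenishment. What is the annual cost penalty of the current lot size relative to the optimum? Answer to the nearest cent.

EOQ = √(2DS/H) = √(2 × 11,100 × 155 / 37.9) ≈ 301.32.
Cost at Q* = (D/Q*)S + (Q*/2)H = √(2DSH) ≈ £11,419.89.
Cost at Q = 880: (11,100/880)×155 + (880/2)×37.9 = £1,955.11 + £16,676.00 = £18,631.11.
Excess = £18,631.11 − £11,419.89 = £7,211.22.

Extra cost ≈ £7,211.22 per year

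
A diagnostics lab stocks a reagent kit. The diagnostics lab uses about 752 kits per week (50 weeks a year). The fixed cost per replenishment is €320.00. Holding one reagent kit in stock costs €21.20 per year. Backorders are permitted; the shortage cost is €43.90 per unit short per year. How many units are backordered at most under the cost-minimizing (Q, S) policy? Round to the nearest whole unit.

Annual demand D = 752 × 50 = 37,600.
With planned backorders, Q* = √(2DS/H) · √((H+B)/B).
√(2DS/H) = √(2 × 37,600 × 320 / 21.2) = 1065.408.
√((H+B)/B) = √((21.2+43.9)/43.9) = 1.2178.
Q* ≈ 1297.401.
S* = Q* · H/(H+B) = 1297.401 × 21.2/65.1 ≈ 422.502.

S* ≈ 423 kits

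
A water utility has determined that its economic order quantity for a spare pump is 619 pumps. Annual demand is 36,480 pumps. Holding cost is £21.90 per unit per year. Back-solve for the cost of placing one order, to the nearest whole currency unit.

S ≈ £115

Squaring Q* = √(2DS/H) gives Q*² = 2DS/H.
From Q* = √(2DS/H): S = Q*²H / (2D) = 619² × 21.9 / (2 × 36,480) = 115.0113.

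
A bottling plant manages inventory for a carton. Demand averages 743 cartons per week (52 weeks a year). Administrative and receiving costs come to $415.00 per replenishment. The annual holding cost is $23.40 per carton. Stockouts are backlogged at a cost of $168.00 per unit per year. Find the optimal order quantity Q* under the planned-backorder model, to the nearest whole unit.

Q* ≈ 1,250 cartons

Annual demand D = 743 × 52 = 38,636.
With planned backorders, Q* = √(2DS/H) · √((H+B)/B).
√(2DS/H) = √(2 × 38,636 × 415 / 23.4) = 1170.650.
√((H+B)/B) = √((23.4+168)/168) = 1.0674.
Q* ≈ 1249.521.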